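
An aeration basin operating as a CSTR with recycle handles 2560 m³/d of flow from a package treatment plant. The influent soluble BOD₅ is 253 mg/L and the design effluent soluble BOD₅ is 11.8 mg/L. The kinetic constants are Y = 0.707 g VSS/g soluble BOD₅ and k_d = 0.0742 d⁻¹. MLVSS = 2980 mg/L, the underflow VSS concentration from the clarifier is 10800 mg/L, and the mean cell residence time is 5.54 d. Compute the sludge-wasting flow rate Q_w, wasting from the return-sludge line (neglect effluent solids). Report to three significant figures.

From the SRT design equation V = Y Q (S₀−S) θ_c / [X (1 + k_d θ_c)] = 0.707 × 2560 × (253 − 11.8) × 5.54 / [2980 × (1 + 0.0742 × 5.54)] = 2.42×10^6 / 4205 = 575.2 m³.
Q_w = (V·X)/(θ_c X_r) = 575.2 × 2980 / (5.54 × 10800) = 28.65 m³/d.

Q_w ≈ 28.6 m³/d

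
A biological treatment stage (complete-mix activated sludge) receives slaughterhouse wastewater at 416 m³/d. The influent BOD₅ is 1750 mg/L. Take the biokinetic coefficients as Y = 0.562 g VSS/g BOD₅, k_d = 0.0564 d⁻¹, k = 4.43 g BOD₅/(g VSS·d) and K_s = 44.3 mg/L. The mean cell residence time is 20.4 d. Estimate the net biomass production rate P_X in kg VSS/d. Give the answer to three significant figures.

P_X ≈ 190 kg VSS/d

From the Monod/SRT balance for a CMAS, S = K_s·(1+k_d θ_c)/[θ_c·(Y k − k_d) − 1] = 44.3 × (1 + 0.0564 × 20.4) / [20.4 × (0.562 × 4.43 − 0.0564) − 1] = 95.27 / 48.64 = 1.959 mg/L.
Y_obs = Y / (1 + k_d θ_c) = 0.562 / (1 + 0.0564 × 20.4) = 0.562 / 2.151 = 0.2613.
Q·(S₀ − S) = 416 × (1750 − 1.96) × 10⁻³ = 727.2 kg/d removed.
Net biomass production P_X = Y_obs × Q·(S₀ − S) = 0.2613 × 727.2 = 190.0 kg VSS/d.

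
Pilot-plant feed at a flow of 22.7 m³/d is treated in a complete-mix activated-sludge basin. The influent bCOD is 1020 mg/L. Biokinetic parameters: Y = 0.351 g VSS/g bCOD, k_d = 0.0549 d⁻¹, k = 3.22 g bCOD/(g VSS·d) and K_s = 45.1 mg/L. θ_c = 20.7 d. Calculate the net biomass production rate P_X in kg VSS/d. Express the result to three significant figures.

From the Monod/SRT balance for a CMAS, S = K_s·(1+k_d θ_c)/[θ_c·(Y k − k_d) − 1] = 45.1 × (1 + 0.0549 × 20.7) / [20.7 × (0.351 × 3.22 − 0.0549) − 1] = 96.35 / 21.26 = 4.532 mg/L.
Observed yield with endogenous decay: Y_obs = Y / (1 + k_d·θ_c) = 0.351 / (1 + 0.0549 × 20.7) = 0.351 / 2.136 = 0.1643 g VSS/g bCOD.
Mass of bCOD removed per day: Q(S₀ − S) = 22.7 × 1015 g/m³ = 23.05 kg/d.
So the net sludge growth is P_X = 0.1643 × 23.05 = 3.787 kg VSS/d.

P_X ≈ 3.79 kg VSS/d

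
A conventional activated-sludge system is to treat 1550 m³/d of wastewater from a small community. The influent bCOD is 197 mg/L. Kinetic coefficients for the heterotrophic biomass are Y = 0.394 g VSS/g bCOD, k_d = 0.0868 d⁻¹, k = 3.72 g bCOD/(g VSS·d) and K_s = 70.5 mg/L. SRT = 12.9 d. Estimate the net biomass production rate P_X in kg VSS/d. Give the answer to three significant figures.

From the Monod/SRT balance for a CMAS, S = K_s·(1+k_d θ_c)/[θ_c·(Y k − k_d) − 1] = 70.5 × (1 + 0.0868 × 12.9) / [12.9 × (0.394 × 3.72 − 0.0868) − 1] = 149.4 / 16.79 = 8.902 mg/L.
The observed yield is Y_obs = Y/(1 + k_d·θ_c) = 0.394 / (1 + 0.0868 × 12.9) = 0.394 / 2.120 = 0.1859 g VSS per g bCOD removed.
Mass of bCOD removed per day: Q(S₀ − S) = 1550 × 188.1 g/m³ = 291.6 kg/d.
So the net sludge growth is P_X = 0.1859 × 291.6 = 54.19 kg VSS/d.

P_X ≈ 54.2 kg VSS/d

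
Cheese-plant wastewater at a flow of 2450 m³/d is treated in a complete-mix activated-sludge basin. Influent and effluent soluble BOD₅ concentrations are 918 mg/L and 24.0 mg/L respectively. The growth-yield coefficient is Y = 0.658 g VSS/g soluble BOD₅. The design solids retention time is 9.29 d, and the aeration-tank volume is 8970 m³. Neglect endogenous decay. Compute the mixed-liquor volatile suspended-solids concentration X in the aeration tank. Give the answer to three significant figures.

X = Y·Q·ΔS·θ_c / V = 0.658 × 2450 × (918 − 24.0) × 9.29 / 8970 = 1493 mg/L.

X ≈ 1490 mg/L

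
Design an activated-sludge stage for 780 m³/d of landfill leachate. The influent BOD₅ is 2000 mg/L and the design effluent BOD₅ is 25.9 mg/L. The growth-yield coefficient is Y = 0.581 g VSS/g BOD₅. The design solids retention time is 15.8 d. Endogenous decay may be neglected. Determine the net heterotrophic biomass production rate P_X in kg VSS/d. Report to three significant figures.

P_X ≈ 895 kg VSS/d

With endogenous decay neglected, the observed yield equals the true yield: Y_obs = Y = 0.581 g VSS/g BOD₅.
Mass of BOD₅ removed per day: Q(S₀ − S) = 780 × 1974 g/m³ = 1540 kg/d.
P_X = Y_obs · Q(S₀ − S) = 0.5810 × 1540 = 894.6 kg VSS/d.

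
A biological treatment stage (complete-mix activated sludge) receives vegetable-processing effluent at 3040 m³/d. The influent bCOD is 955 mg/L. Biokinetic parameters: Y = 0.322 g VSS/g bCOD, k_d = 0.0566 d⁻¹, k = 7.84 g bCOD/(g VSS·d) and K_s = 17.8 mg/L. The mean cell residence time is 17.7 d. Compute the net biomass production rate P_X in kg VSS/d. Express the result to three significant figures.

P_X ≈ 467 kg VSS/d

Effluent substrate depends only on kinetics and SRT: S = K_s(1 + k_d θ_c) / [θ_c(Yk − k_d) − 1] = 17.8 × (1 + 0.0566 × 17.7) / [17.7 × (0.322 × 7.84 − 0.0566) − 1] = 35.63 / 42.68 = 0.8348 mg/L.
The observed yield is Y_obs = Y/(1 + k_d·θ_c) = 0.322 / (1 + 0.0566 × 17.7) = 0.322 / 2.002 = 0.1609 g VSS per g bCOD removed.
ΔS = 955 − 0.835 = 954.2 mg/L, so the substrate removal rate is 3040 × 954.2/1000 = 2901 kg bCOD/d.
P_X = Y_obs · Q(S₀ − S) = 0.1609 × 2901 = 466.6 kg VSS/d.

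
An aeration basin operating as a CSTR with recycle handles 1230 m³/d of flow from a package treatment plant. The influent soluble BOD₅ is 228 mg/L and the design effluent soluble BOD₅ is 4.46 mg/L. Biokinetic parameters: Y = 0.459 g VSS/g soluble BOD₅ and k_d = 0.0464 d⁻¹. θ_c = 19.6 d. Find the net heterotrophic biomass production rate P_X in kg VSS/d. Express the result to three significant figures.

Observed yield with endogenous decay: Y_obs = Y / (1 + k_d·θ_c) = 0.459 / (1 + 0.0464 × 19.6) = 0.459 / 1.909 = 0.2404 g VSS/g soluble BOD₅.
Mass of soluble BOD₅ removed per day: Q(S₀ − S) = 1230 × 223.5 g/m³ = 275.0 kg/d.
So the net sludge growth is P_X = 0.2404 × 275.0 = 66.09 kg VSS/d.

P_X ≈ 66.1 kg VSS/d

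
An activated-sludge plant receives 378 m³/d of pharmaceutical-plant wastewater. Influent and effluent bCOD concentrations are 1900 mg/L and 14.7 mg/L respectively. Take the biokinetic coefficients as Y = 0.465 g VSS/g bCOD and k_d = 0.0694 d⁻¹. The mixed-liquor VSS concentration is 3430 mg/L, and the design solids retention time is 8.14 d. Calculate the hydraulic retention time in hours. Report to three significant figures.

From the SRT design equation V = Y Q (S₀−S) θ_c / [X (1 + k_d θ_c)] = 0.465 × 378 × (1900 − 14.7) × 8.14 / [3430 × (1 + 0.0694 × 8.14)] = 2.7×10^6 / 5368 = 502.5 m³.
τ = V/Q = 502.5/378 = 1.329 d, or 31.91 h.

τ ≈ 31.9 h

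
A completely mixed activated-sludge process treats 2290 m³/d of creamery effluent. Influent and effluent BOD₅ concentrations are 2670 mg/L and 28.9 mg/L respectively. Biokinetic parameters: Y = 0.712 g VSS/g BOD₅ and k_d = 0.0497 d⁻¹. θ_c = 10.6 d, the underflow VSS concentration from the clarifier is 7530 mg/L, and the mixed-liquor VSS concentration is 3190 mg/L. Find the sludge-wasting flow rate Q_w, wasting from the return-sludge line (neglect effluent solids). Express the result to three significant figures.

Q_w ≈ 375 m³/d

From the SRT design equation V = Y Q (S₀−S) θ_c / [X (1 + k_d θ_c)] = 0.712 × 2290 × (2670 − 28.9) × 10.6 / [3190 × (1 + 0.0497 × 10.6)] = 4.56×10^7 / 4871 = 9372 m³.
θ_c = V·X/(Q_w·X_r) when wasting from the recycle, so Q_w = V·X/(θ_c·X_r) = 9372 × 3190 / (10.6 × 7530) = 374.6 m³/d.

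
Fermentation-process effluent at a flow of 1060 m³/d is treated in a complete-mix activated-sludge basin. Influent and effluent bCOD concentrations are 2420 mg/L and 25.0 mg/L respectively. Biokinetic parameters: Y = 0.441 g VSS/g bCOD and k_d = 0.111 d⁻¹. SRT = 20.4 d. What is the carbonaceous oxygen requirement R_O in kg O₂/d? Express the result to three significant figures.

The observed yield is Y_obs = Y/(1 + k_d·θ_c) = 0.441 / (1 + 0.111 × 20.4) = 0.441 / 3.264 = 0.1351 g VSS per g bCOD removed.
Substrate removed = Q·(S₀ − S) = 1060 m³/d × (2420 − 25.0) g/m³ = 2.54×10^6 g/d = 2539 kg/d.
P_X = Y_obs·Q·(S₀ − S) = 0.1351 × 2539 = 343.0 kg VSS/d.
Carbonaceous O₂ demand = substrate oxidised − cell-mass equivalent = 2539 − 1.42 × 343.0 = 2052 kg O₂/d.

R_O ≈ 2050 kg O₂/d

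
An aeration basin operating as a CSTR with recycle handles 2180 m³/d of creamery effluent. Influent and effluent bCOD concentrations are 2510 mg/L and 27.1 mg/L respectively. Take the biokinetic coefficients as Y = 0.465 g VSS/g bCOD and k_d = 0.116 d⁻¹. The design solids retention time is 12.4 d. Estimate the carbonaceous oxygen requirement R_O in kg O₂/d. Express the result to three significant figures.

R_O ≈ 3950 kg O₂/d

The observed yield is Y_obs = Y/(1 + k_d·θ_c) = 0.465 / (1 + 0.116 × 12.4) = 0.465 / 2.438 = 0.1907 g VSS per g bCOD removed.
Mass of bCOD removed per day: Q(S₀ − S) = 2180 × 2483 g/m³ = 5413 kg/d.
Net sludge production P_X = 0.1907 × 5413 = 1032 kg VSS/d.
R_O = Q·ΔS − 1.42 P_X = 5413 − 1466 = 3947 kg O₂/d.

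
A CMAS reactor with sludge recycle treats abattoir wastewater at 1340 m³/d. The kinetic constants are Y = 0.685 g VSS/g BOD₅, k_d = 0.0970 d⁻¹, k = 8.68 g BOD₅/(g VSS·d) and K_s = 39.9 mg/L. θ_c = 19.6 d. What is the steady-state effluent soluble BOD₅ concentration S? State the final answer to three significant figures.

S ≈ 1.02 mg/L

For a completely mixed reactor with recycle the Lawrence–McCarty relation gives S = K_s·(1 + k_d·θ_c) / [θ_c·(Y·k − k_d) − 1] = 39.9 × (1 + 0.0970 × 19.6) / [19.6 × (0.685 × 8.68 − 0.0970) − 1] = 115.8 / 113.6 = 1.019 mg/L.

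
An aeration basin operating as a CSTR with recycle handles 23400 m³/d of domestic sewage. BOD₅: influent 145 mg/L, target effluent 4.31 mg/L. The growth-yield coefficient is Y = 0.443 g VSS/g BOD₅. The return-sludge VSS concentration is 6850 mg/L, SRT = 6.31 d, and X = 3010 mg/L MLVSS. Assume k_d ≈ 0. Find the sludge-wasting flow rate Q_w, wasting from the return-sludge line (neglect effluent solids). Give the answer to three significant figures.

Q_w ≈ 213 m³/d

Biomass mass balance (decay neglected): V·X = Y·Q·(S₀ − S)·θ_c, so V = 0.443 × 23400 × (145 − 4.31) × 6.31 / 3010 = 3057 m³.
Wasting from the return line (neglecting effluent solids): Q_w = V·X / (θ_c·X_r) = 3057 × 3010 / (6.31 × 6850) = 212.9 m³/d.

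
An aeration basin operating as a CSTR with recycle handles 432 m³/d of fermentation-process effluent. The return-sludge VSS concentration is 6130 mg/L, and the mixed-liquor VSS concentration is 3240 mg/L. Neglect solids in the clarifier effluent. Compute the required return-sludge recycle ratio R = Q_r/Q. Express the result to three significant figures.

Mass balance around the secondary clarifier (neglecting effluent solids): R = X / (X_r − X) = 3240 / (6130 − 3240) = 1.121.

R ≈ 1.12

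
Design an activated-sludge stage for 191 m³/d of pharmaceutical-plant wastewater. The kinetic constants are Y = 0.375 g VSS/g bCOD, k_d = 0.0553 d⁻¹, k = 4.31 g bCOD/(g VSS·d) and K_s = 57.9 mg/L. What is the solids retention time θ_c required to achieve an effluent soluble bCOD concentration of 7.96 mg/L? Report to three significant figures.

θ_c ≈ 7.14 d

At the target effluent, Y k S/(K_s+S) = 0.375×4.31×7.96/65.86 = 0.1953 d⁻¹.
Then 1/θ_c = μ − k_d = 0.1953 − 0.0553 = 0.1400 d⁻¹, giving θ_c = 7.141 d.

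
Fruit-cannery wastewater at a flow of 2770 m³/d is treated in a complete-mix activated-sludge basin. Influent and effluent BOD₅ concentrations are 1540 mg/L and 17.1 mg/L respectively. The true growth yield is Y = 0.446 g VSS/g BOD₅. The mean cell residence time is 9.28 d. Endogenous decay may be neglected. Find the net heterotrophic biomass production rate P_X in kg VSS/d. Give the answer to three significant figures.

With endogenous decay neglected, the observed yield equals the true yield: Y_obs = Y = 0.446 g VSS/g BOD₅.
Q·(S₀ − S) = 2770 × (1540 − 17.1) × 10⁻³ = 4218 kg/d removed.
Biomass produced: P_X = Y_obs·Q·ΔS = 0.4460 × 4218 ≈ 1881 kg VSS/d.

P_X ≈ 1880 kg VSS/d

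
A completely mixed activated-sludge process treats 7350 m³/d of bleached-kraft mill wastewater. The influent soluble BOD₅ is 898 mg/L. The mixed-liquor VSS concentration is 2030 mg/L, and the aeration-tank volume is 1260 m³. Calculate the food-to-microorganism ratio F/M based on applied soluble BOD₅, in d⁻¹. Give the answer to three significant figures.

F/M ≈ 2.58 d⁻¹

F/M = applied load / biomass = Q·S₀/(V·X) = 7350 × 898 / (1260 × 2030) = 2.580 d⁻¹.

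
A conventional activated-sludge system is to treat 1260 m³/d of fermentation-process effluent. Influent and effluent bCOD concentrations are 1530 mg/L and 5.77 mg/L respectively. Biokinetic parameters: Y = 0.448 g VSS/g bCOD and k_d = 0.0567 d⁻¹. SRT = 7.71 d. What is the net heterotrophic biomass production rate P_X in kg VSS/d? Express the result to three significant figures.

P_X ≈ 599 kg VSS/d

Correct the yield for decay: Y_obs = Y/(1 + k_d θ_c) = 0.448 / (1 + 0.0567 × 7.71) = 0.448 / 1.437 = 0.3117.
ΔS = 1530 − 5.77 = 1524 mg/L, so the substrate removal rate is 1260 × 1524/1000 = 1921 kg bCOD/d.
Biomass produced: P_X = Y_obs·Q·ΔS = 0.3117 × 1921 ≈ 598.7 kg VSS/d.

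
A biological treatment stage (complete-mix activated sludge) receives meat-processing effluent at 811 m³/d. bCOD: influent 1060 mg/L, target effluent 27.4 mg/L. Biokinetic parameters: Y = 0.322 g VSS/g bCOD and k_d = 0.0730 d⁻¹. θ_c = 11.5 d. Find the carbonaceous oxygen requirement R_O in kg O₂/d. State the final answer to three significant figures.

Observed yield with endogenous decay: Y_obs = Y / (1 + k_d·θ_c) = 0.322 / (1 + 0.0730 × 11.5) = 0.322 / 1.839 = 0.1750 g VSS/g bCOD.
Substrate removed = Q·(S₀ − S) = 811 m³/d × (1060 − 27.4) g/m³ = 8.37×10^5 g/d = 837.4 kg/d.
Net sludge production P_X = 0.1750 × 837.4 = 146.6 kg VSS/d.
R_O = Q·ΔS − 1.42 P_X = 837.4 − 208.2 = 629.3 kg O₂/d.

R_O ≈ 629 kg O₂/d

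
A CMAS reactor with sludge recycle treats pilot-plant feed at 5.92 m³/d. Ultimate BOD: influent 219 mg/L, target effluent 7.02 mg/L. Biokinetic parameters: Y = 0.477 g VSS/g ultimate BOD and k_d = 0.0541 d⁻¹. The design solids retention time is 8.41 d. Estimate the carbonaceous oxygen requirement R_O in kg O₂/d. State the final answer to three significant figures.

Observed yield with endogenous decay: Y_obs = Y / (1 + k_d·θ_c) = 0.477 / (1 + 0.0541 × 8.41) = 0.477 / 1.455 = 0.3278 g VSS/g ultimate BOD.
Q·(S₀ − S) = 5.92 × (219 − 7.02) × 10⁻³ = 1.255 kg/d removed.
P_X = Y_obs·Q·(S₀ − S) = 0.3278 × 1.255 = 0.4114 kg VSS/d.
Carbonaceous O₂ demand = substrate oxidised − cell-mass equivalent = 1.255 − 1.42 × 0.4114 = 0.6707 kg O₂/d.

R_O ≈ 0.671 kg O₂/d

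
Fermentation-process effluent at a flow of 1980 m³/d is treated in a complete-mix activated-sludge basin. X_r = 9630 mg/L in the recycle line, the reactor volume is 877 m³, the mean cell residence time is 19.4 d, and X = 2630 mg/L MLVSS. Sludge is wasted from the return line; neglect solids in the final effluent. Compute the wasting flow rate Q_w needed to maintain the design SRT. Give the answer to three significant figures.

Q_w ≈ 12.3 m³/d

Wasting from the return line (neglecting effluent solids): Q_w = V·X / (θ_c·X_r) = 877.0 × 2630 / (19.4 × 9630) = 12.35 m³/d.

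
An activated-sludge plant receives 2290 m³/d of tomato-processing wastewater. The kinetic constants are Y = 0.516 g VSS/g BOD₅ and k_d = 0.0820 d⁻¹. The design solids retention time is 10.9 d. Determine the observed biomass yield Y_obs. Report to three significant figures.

Y_obs ≈ 0.272 g VSS/g BOD₅

Correct the yield for decay: Y_obs = Y/(1 + k_d θ_c) = 0.516 / (1 + 0.0820 × 10.9) = 0.516 / 1.894 = 0.2725.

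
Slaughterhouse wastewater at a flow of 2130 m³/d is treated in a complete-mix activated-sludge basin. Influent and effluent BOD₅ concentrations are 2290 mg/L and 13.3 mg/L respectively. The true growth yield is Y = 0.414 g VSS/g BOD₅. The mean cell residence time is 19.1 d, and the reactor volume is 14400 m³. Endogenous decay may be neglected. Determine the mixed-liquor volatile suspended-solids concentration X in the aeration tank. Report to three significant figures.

From V·X = Y·Q·(S₀ − S)·θ_c (decay neglected): X = 0.414 × 2130 × (2290 − 13.3) × 19.1 / 14400 = 2663 mg/L.

X ≈ 2660 mg/L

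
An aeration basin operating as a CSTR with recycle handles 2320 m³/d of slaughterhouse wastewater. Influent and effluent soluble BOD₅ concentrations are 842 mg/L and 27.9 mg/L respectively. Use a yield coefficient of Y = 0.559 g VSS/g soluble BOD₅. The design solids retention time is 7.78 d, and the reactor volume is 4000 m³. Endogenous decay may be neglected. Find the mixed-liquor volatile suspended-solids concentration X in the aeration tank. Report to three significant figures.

From V·X = Y·Q·(S₀ − S)·θ_c (decay neglected): X = 0.559 × 2320 × (842 − 27.9) × 7.78 / 4000 = 2054 mg/L.

X ≈ 2050 mg/L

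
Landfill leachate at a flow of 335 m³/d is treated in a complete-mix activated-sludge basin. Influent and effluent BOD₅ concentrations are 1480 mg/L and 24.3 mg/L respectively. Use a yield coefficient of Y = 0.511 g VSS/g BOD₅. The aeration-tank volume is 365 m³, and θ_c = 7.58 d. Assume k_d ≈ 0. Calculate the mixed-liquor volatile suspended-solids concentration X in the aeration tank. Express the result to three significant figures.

From V·X = Y·Q·(S₀ − S)·θ_c (decay neglected): X = 0.511 × 335 × (1480 − 24.3) × 7.58 / 365 = 5175 mg/L.

X ≈ 5180 mg/L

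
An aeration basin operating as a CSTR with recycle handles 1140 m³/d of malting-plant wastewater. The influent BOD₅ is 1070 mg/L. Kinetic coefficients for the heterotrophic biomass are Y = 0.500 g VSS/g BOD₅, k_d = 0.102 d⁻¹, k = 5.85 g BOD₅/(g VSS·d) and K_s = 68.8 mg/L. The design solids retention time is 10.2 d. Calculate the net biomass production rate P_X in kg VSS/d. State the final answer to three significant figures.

Effluent substrate depends only on kinetics and SRT: S = K_s(1 + k_d θ_c) / [θ_c(Yk − k_d) − 1] = 68.8 × (1 + 0.102 × 10.2) / [10.2 × (0.500 × 5.85 − 0.102) − 1] = 140.4 / 27.79 = 5.051 mg/L.
Observed yield with endogenous decay: Y_obs = Y / (1 + k_d·θ_c) = 0.500 / (1 + 0.102 × 10.2) = 0.500 / 2.040 = 0.2450 g VSS/g BOD₅.
Mass of BOD₅ removed per day: Q(S₀ − S) = 1140 × 1065 g/m³ = 1214 kg/d.
P_X = Y_obs · Q(S₀ − S) = 0.2450 × 1214 = 297.5 kg VSS/d.

P_X ≈ 298 kg VSS/d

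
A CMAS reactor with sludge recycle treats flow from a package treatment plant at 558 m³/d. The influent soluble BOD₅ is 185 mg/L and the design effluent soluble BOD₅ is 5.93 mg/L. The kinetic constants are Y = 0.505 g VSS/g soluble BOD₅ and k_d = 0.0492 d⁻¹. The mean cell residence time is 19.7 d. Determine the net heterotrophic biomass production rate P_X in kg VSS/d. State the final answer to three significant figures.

P_X ≈ 25.6 kg VSS/d

Observed yield with endogenous decay: Y_obs = Y / (1 + k_d·θ_c) = 0.505 / (1 + 0.0492 × 19.7) = 0.505 / 1.969 = 0.2564 g VSS/g soluble BOD₅.
Mass of soluble BOD₅ removed per day: Q(S₀ − S) = 558 × 179.1 g/m³ = 99.92 kg/d.
P_X = Y_obs · Q(S₀ − S) = 0.2564 × 99.92 = 25.62 kg VSS/d.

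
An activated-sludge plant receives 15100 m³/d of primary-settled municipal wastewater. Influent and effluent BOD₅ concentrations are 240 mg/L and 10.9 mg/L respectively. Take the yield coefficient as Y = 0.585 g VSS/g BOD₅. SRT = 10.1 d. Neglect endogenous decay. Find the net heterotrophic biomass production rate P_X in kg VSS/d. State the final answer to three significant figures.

With endogenous decay neglected, the observed yield equals the true yield: Y_obs = Y = 0.585 g VSS/g BOD₅.
ΔS = 240 − 10.9 = 229.1 mg/L, so the substrate removal rate is 15100 × 229.1/1000 = 3459 kg BOD₅/d.
Net biomass production P_X = Y_obs × Q·(S₀ − S) = 0.5850 × 3459 = 2024 kg VSS/d.

P_X ≈ 2020 kg VSS/d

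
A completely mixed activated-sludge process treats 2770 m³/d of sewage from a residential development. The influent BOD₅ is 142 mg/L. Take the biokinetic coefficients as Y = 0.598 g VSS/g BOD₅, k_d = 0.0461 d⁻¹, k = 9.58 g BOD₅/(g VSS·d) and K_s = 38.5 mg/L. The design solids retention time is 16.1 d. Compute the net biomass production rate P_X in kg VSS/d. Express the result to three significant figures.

For a completely mixed reactor with recycle the Lawrence–McCarty relation gives S = K_s·(1 + k_d·θ_c) / [θ_c·(Y·k − k_d) − 1] = 38.5 × (1 + 0.0461 × 16.1) / [16.1 × (0.598 × 9.58 − 0.0461) − 1] = 67.08 / 90.49 = 0.7412 mg/L.
The observed yield is Y_obs = Y/(1 + k_d·θ_c) = 0.598 / (1 + 0.0461 × 16.1) = 0.598 / 1.742 = 0.3432 g VSS per g BOD₅ removed.
ΔS = 142 − 0.741 = 141.3 mg/L, so the substrate removal rate is 2770 × 141.3/1000 = 391.3 kg BOD₅/d.
So the net sludge growth is P_X = 0.3432 × 391.3 = 134.3 kg VSS/d.

P_X ≈ 134 kg VSS/d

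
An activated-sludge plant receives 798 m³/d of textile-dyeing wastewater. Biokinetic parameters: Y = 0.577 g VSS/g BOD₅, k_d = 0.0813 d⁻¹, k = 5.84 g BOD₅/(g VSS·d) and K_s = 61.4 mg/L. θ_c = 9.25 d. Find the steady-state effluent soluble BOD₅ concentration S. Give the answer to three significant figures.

Effluent substrate depends only on kinetics and SRT: S = K_s(1 + k_d θ_c) / [θ_c(Yk − k_d) − 1] = 61.4 × (1 + 0.0813 × 9.25) / [9.25 × (0.577 × 5.84 − 0.0813) − 1] = 107.6 / 29.42 = 3.657 mg/L.

S ≈ 3.66 mg/L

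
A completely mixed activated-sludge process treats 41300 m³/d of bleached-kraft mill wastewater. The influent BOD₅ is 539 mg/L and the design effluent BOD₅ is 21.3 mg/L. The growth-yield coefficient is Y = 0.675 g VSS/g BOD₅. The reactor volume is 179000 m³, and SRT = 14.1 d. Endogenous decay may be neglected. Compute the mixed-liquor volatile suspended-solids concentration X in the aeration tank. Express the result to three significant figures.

Without decay, X = Y Q (S₀−S) θ_c / V = 0.675 × 41300 × (539 − 21.3) × 14.1 / 179000 = 1137 mg/L.

X ≈ 1140 mg/L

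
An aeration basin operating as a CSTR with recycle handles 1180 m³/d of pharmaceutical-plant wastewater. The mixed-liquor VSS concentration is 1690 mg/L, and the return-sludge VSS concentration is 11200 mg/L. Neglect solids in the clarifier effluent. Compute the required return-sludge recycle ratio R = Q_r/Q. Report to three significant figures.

R = Q_r/Q = X/(X_r − X) = 1690 / (11200 − 1690) = 0.1777.

R ≈ 0.178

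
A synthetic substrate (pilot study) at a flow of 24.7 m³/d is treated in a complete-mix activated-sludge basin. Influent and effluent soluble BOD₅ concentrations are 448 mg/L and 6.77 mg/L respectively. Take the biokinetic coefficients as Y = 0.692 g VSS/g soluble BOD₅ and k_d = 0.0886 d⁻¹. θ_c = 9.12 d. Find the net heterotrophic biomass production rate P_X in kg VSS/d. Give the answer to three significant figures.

P_X ≈ 4.17 kg VSS/d

Correct the yield for decay: Y_obs = Y/(1 + k_d θ_c) = 0.692 / (1 + 0.0886 × 9.12) = 0.692 / 1.808 = 0.3827.
Q·(S₀ − S) = 24.7 × (448 − 6.77) × 10⁻³ = 10.90 kg/d removed.
Biomass produced: P_X = Y_obs·Q·ΔS = 0.3827 × 10.90 ≈ 4.171 kg VSS/d.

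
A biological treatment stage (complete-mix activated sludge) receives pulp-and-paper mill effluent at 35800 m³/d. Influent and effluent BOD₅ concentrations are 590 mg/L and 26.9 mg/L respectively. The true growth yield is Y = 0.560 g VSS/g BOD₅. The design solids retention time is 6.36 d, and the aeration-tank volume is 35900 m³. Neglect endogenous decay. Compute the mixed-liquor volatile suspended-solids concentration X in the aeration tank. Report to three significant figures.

X ≈ 2000 mg/L

X = Y·Q·ΔS·θ_c / V = 0.560 × 35800 × (590 − 26.9) × 6.36 / 35900 = 2000 mg/L.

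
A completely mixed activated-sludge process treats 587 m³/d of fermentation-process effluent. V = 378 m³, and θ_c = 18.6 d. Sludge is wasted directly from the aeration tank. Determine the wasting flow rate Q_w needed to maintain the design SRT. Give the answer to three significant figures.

For wasting at MLVSS concentration, Q_w = V/θ_c = 378.0/18.6 = 20.32 m³/d.

Q_w ≈ 20.3 m³/d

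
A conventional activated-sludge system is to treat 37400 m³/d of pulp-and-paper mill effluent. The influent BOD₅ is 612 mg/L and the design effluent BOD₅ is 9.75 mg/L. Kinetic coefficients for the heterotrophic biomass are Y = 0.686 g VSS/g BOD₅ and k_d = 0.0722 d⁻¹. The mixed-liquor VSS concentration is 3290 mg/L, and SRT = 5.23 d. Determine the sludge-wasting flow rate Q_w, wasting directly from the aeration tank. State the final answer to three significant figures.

From the SRT design equation V = Y Q (S₀−S) θ_c / [X (1 + k_d θ_c)] = 0.686 × 37400 × (612 − 9.75) × 5.23 / [3290 × (1 + 0.0722 × 5.23)] = 8.08×10^7 / 4532 = 17830 m³.
For wasting at MLVSS concentration, Q_w = V/θ_c = 17830/5.23 = 3409 m³/d.

Q_w ≈ 3410 m³/d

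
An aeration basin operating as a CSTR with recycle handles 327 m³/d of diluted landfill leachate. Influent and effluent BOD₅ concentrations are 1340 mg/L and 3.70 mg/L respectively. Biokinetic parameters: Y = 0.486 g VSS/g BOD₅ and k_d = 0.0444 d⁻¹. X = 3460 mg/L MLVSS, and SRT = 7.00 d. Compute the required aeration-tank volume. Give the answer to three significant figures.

V ≈ 328 m³

From the SRT design equation V = Y Q (S₀−S) θ_c / [X (1 + k_d θ_c)] = 0.486 × 327 × (1340 − 3.70) × 7.00 / [3460 × (1 + 0.0444 × 7.00)] = 1.49×10^6 / 4535 = 327.8 m³.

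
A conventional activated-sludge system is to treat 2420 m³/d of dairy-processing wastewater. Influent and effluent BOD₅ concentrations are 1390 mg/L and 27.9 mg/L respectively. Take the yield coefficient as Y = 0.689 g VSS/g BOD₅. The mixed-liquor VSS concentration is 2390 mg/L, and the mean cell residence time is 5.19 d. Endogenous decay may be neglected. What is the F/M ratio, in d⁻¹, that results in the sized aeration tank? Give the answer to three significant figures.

Biomass mass balance (decay neglected): V·X = Y·Q·(S₀ − S)·θ_c, so V = 0.689 × 2420 × (1390 − 27.9) × 5.19 / 2390 = 4932 m³.
Food-to-microorganism ratio F/M = Q S₀ / (V X) = 2420 × 1390 / (4932 × 2390) = 0.2854 d⁻¹.

F/M ≈ 0.285 d⁻¹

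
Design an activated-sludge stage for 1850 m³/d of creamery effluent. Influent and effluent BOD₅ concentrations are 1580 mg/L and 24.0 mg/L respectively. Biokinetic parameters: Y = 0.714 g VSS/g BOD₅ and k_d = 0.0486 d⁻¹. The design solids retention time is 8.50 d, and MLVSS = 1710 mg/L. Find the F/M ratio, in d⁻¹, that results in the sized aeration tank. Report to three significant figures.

F/M ≈ 0.236 d⁻¹

Steady-state biomass mass balance: V·X·(1 + k_d·θ_c) = Y·Q·(S₀ − S)·θ_c, so V = 0.714 × 1850 × (1580 − 24.0) × 8.50 / [1710 × (1 + 0.0486 × 8.50)] = 1.75×10^7 / 2416 = 7230 m³.
F/M = applied load / biomass = Q·S₀/(V·X) = 1850 × 1580 / (7230 × 1710) = 0.2364 d⁻¹.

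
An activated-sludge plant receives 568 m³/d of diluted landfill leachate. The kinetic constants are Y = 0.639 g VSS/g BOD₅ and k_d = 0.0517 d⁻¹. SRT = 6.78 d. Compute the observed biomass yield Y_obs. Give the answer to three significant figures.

Y_obs ≈ 0.473 g VSS/g BOD₅

The observed yield is Y_obs = Y/(1 + k_d·θ_c) = 0.639 / (1 + 0.0517 × 6.78) = 0.639 / 1.351 = 0.4731 g VSS per g BOD₅ removed.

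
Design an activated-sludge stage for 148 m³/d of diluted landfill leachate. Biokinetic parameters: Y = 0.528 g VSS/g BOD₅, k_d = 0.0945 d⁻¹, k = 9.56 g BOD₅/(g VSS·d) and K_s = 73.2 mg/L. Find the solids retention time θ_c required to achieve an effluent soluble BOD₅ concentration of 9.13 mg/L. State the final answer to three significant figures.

θ_c ≈ 2.15 d

Specific growth rate at S = 9.13 mg/L: μ = YkS/(K_s+S) = 0.528·9.56·9.13/(73.2+9.13) = 0.5598 d⁻¹.
θ_c = 1/(μ − k_d) = 1/(0.5598 − 0.0945) = 1/0.4653 = 2.149 d.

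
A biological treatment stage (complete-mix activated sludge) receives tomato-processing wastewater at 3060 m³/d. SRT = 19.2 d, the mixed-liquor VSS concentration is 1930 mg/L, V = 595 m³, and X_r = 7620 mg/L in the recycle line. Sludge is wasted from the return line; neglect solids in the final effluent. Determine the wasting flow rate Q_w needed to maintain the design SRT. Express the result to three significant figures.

Q_w = (V·X)/(θ_c X_r) = 595.0 × 1930 / (19.2 × 7620) = 7.849 m³/d.

Q_w ≈ 7.85 m³/d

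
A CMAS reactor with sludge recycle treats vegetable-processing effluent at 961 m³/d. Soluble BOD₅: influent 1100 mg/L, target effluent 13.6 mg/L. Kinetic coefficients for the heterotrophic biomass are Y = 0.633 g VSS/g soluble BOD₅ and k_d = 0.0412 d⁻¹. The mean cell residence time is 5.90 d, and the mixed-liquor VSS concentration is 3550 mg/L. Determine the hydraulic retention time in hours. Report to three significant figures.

From the SRT design equation V = Y Q (S₀−S) θ_c / [X (1 + k_d θ_c)] = 0.633 × 961 × (1100 − 13.6) × 5.90 / [3550 × (1 + 0.0412 × 5.90)] = 3.9×10^6 / 4413 = 883.6 m³.
τ = V/Q = 883.6/961 = 0.9194 d, or 22.07 h.

τ ≈ 22.1 h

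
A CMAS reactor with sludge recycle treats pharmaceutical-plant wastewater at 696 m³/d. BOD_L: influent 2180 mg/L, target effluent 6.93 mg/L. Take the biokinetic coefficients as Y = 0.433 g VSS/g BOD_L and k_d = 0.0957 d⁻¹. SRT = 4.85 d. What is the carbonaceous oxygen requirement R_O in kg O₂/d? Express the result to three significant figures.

R_O ≈ 877 kg O₂/d

The observed yield is Y_obs = Y/(1 + k_d·θ_c) = 0.433 / (1 + 0.0957 × 4.85) = 0.433 / 1.464 = 0.2957 g VSS per g BOD_L removed.
ΔS = 2180 − 6.93 = 2173 mg/L, so the substrate removal rate is 696 × 2173/1000 = 1512 kg BOD_L/d.
Biomass synthesised: P_X = Y_obs × 1512 = 447.3 kg VSS/d.
R_O = Q·ΔS − 1.42 P_X = 1512 − 635.1 = 877.3 kg O₂/d.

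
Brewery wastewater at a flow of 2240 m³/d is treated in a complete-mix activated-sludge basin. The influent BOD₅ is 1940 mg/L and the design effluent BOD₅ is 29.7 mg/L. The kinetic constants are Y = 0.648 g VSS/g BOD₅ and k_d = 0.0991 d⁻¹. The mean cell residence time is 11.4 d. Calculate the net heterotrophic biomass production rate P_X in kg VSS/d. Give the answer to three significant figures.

P_X ≈ 1300 kg VSS/d

Correct the yield for decay: Y_obs = Y/(1 + k_d θ_c) = 0.648 / (1 + 0.0991 × 11.4) = 0.648 / 2.130 = 0.3043.
Q·(S₀ − S) = 2240 × (1940 − 29.7) × 10⁻³ = 4279 kg/d removed.
So the net sludge growth is P_X = 0.3043 × 4279 = 1302 kg VSS/d.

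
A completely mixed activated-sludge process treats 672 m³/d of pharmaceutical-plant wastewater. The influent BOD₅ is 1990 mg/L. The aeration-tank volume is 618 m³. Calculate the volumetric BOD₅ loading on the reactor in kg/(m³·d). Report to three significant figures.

L_v = Q S₀ / V = 672 × 1990 × 10⁻³ / 618.0 = 2.164 kg/(m³·d).

L_v ≈ 2.16 kg BOD₅/(m³·d)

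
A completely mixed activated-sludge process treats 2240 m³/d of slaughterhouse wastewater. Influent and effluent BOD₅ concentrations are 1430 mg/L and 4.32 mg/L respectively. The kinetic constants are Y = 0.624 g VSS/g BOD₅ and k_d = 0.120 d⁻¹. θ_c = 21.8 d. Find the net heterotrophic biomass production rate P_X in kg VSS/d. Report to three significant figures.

Observed yield with endogenous decay: Y_obs = Y / (1 + k_d·θ_c) = 0.624 / (1 + 0.120 × 21.8) = 0.624 / 3.616 = 0.1726 g VSS/g BOD₅.
ΔS = 1430 − 4.32 = 1426 mg/L, so the substrate removal rate is 2240 × 1426/1000 = 3194 kg BOD₅/d.
Biomass produced: P_X = Y_obs·Q·ΔS = 0.1726 × 3194 ≈ 551.1 kg VSS/d.

P_X ≈ 551 kg VSS/d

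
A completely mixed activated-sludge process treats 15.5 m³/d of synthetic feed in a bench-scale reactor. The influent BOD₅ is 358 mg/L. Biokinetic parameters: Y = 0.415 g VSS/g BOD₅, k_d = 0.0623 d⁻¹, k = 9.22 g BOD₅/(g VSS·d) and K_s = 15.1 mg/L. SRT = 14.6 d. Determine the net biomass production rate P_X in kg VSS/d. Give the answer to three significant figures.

From the Monod/SRT balance for a CMAS, S = K_s·(1+k_d θ_c)/[θ_c·(Y k − k_d) − 1] = 15.1 × (1 + 0.0623 × 14.6) / [14.6 × (0.415 × 9.22 − 0.0623) − 1] = 28.83 / 53.95 = 0.5344 mg/L.
Observed yield with endogenous decay: Y_obs = Y / (1 + k_d·θ_c) = 0.415 / (1 + 0.0623 × 14.6) = 0.415 / 1.910 = 0.2173 g VSS/g BOD₅.
Mass of BOD₅ removed per day: Q(S₀ − S) = 15.5 × 357.5 g/m³ = 5.541 kg/d.
Biomass produced: P_X = Y_obs·Q·ΔS = 0.2173 × 5.541 ≈ 1.204 kg VSS/d.

P_X ≈ 1.20 kg VSS/d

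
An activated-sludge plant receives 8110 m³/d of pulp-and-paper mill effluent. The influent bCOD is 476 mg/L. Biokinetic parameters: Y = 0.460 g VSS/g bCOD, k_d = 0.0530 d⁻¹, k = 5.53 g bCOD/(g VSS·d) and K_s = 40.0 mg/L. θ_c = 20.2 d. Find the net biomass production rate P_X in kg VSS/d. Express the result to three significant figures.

P_X ≈ 855 kg VSS/d

From the Monod/SRT balance for a CMAS, S = K_s·(1+k_d θ_c)/[θ_c·(Y k − k_d) − 1] = 40.0 × (1 + 0.0530 × 20.2) / [20.2 × (0.460 × 5.53 − 0.0530) − 1] = 82.82 / 49.31 = 1.680 mg/L.
Correct the yield for decay: Y_obs = Y/(1 + k_d θ_c) = 0.460 / (1 + 0.0530 × 20.2) = 0.460 / 2.071 = 0.2222.
ΔS = 476 − 1.68 = 474.3 mg/L, so the substrate removal rate is 8110 × 474.3/1000 = 3847 kg bCOD/d.
Biomass produced: P_X = Y_obs·Q·ΔS = 0.2222 × 3847 ≈ 854.6 kg VSS/d.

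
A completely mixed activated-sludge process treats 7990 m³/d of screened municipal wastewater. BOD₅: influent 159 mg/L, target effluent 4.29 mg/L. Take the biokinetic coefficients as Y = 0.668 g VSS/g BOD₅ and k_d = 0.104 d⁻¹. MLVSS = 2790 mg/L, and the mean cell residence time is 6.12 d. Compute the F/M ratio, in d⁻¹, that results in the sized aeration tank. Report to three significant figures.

From the SRT design equation V = Y Q (S₀−S) θ_c / [X (1 + k_d θ_c)] = 0.668 × 7990 × (159 − 4.29) × 6.12 / [2790 × (1 + 0.104 × 6.12)] = 5.05×10^6 / 4566 = 1107 m³.
F/M = applied load / biomass = Q·S₀/(V·X) = 7990 × 159 / (1107 × 2790) = 0.4114 d⁻¹.

F/M ≈ 0.411 d⁻¹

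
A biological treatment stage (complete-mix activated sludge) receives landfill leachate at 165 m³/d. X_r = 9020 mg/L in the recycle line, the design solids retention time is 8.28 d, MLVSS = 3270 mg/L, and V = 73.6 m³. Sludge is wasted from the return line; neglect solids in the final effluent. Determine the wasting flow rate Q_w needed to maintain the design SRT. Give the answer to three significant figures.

Q_w ≈ 3.22 m³/d

θ_c = V·X/(Q_w·X_r) when wasting from the recycle, so Q_w = V·X/(θ_c·X_r) = 73.60 × 3270 / (8.28 × 9020) = 3.222 m³/d.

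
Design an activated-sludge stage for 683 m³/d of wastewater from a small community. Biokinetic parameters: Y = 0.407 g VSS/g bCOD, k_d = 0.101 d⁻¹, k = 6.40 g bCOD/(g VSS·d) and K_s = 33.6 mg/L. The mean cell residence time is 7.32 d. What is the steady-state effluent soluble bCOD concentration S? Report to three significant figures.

Effluent substrate depends only on kinetics and SRT: S = K_s(1 + k_d θ_c) / [θ_c(Yk − k_d) − 1] = 33.6 × (1 + 0.101 × 7.32) / [7.32 × (0.407 × 6.40 − 0.101) − 1] = 58.44 / 17.33 = 3.373 mg/L.

S ≈ 3.37 mg/L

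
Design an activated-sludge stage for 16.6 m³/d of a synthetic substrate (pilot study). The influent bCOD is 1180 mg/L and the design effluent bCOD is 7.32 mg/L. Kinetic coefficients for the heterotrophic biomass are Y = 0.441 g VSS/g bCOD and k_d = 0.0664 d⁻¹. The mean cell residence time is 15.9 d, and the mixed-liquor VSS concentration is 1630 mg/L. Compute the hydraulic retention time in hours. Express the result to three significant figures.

Steady-state biomass mass balance: V·X·(1 + k_d·θ_c) = Y·Q·(S₀ − S)·θ_c, so V = 0.441 × 16.6 × (1180 − 7.32) × 15.9 / [1630 × (1 + 0.0664 × 15.9)] = 1.36×10^5 / 3351 = 40.73 m³.
HRT = V/Q = 40.73 m³ / 16.6 m³·d⁻¹ = 2.454 d × 24 = 58.89 h.

τ ≈ 58.9 h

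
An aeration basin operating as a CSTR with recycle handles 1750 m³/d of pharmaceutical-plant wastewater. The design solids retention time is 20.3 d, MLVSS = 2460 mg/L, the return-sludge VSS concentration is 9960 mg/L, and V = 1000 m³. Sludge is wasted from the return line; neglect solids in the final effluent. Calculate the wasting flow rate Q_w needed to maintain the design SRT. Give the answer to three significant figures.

Wasting from the return line (neglecting effluent solids): Q_w = V·X / (θ_c·X_r) = 1000 × 2460 / (20.3 × 9960) = 12.17 m³/d.

Q_w ≈ 12.2 m³/d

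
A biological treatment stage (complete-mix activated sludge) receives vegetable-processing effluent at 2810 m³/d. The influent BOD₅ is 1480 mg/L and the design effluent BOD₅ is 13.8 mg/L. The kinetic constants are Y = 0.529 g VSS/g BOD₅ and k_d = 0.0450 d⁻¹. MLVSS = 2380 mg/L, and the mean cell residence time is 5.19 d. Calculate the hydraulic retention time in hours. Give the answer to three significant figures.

τ ≈ 32.9 h

Steady-state biomass mass balance: V·X·(1 + k_d·θ_c) = Y·Q·(S₀ − S)·θ_c, so V = 0.529 × 2810 × (1480 − 13.8) × 5.19 / [2380 × (1 + 0.0450 × 5.19)] = 1.13×10^7 / 2936 = 3853 m³.
HRT = V/Q = 3853 m³ / 2810 m³·d⁻¹ = 1.371 d × 24 = 32.91 h.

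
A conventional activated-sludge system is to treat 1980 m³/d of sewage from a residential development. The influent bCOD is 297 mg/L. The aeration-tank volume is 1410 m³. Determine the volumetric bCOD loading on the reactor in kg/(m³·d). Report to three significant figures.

L_v ≈ 0.417 kg bCOD/(m³·d)

Volumetric loading L_v = Q·S₀ / V = 1980 × 297 g/m³ / 1410 m³ = 417.1 g/(m³·d) = 0.4171 kg bCOD/(m³·d).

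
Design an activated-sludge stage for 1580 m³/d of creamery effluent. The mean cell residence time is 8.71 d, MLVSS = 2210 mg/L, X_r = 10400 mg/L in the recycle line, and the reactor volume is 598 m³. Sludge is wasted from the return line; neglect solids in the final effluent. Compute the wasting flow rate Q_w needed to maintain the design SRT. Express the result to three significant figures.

Q_w ≈ 14.6 m³/d

Wasting from the return line (neglecting effluent solids): Q_w = V·X / (θ_c·X_r) = 598.0 × 2210 / (8.71 × 10400) = 14.59 m³/d.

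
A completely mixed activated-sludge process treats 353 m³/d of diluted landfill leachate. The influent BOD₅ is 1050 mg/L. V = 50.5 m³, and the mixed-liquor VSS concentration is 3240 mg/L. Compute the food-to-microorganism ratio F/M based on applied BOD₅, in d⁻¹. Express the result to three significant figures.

Food-to-microorganism ratio F/M = Q S₀ / (V X) = 353 × 1050 / (50.50 × 3240) = 2.265 d⁻¹.

F/M ≈ 2.27 d⁻¹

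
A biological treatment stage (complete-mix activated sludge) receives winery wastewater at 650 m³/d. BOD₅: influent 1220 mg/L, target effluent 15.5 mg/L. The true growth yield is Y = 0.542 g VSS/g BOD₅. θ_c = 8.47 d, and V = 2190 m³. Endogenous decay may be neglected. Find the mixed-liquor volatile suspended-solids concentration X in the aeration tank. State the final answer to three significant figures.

X ≈ 1640 mg/L

X = Y·Q·ΔS·θ_c / V = 0.542 × 650 × (1220 − 15.5) × 8.47 / 2190 = 1641 mg/L.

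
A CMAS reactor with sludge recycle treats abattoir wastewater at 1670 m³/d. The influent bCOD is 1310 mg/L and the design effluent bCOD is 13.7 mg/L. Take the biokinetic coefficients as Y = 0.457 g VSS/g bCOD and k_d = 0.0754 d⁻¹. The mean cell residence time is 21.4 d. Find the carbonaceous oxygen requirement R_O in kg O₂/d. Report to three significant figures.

Correct the yield for decay: Y_obs = Y/(1 + k_d θ_c) = 0.457 / (1 + 0.0754 × 21.4) = 0.457 / 2.614 = 0.1749.
Substrate removed = Q·(S₀ − S) = 1670 m³/d × (1310 − 13.7) g/m³ = 2.16×10^6 g/d = 2165 kg/d.
Net sludge production P_X = 0.1749 × 2165 = 378.5 kg VSS/d.
Carbonaceous O₂ demand = substrate oxidised − cell-mass equivalent = 2165 − 1.42 × 378.5 = 1627 kg O₂/d.

R_O ≈ 1630 kg O₂/d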